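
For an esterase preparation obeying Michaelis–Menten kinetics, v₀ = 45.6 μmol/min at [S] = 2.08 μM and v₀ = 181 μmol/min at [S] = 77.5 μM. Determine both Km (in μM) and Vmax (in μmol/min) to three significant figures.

In reciprocal form, 1/v = (Km/Vmax)·(1/[S]) + 1/Vmax. The two points give (1/[S], 1/v) = (0.4808, 0.02193) and (0.01290, 0.005525).
Slope = (0.02193 − 0.005525)/(0.4808 − 0.01290) = 0.03506; intercept = 0.02193 − 0.03506×0.4808 = 0.005072.
Vmax = 1/intercept = 197 μmol/min; Km = slope × Vmax = 0.03506 × 197 = 6.91 μM.

Km = 6.91 μM; Vmax = 197 μmol/min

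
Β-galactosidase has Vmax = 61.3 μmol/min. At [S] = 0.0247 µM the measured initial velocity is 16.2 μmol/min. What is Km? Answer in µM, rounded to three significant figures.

v/Vmax = 16.2/61.3 = 0.2643 = [S]/(Km+[S]).
So Km + [S] = [S]/0.2643 = 0.09346 µM, giving Km = 0.09346 − 0.0247 = 0.0688 µM.

0.0688 µM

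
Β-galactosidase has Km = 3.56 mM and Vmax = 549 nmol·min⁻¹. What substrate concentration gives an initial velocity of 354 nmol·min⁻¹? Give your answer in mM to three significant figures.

Rearranging v = Vmax[S]/(Km+[S]) gives [S] = Km·v/(Vmax − v).
[S] = 3.56 × 354 / (549 − 354) = 1260/195.0 = 6.46 mM.

6.46 mM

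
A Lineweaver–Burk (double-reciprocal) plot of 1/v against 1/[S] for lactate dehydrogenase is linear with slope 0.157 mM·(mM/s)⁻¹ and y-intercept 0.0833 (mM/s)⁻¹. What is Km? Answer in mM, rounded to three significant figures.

1.88 mM

y-intercept = 1/Vmax ⇒ Vmax = 12.0 mM/s; slope = Km/Vmax ⇒ Km = slope × Vmax.
Km = 0.157 × 12.0 = 1.88 mM.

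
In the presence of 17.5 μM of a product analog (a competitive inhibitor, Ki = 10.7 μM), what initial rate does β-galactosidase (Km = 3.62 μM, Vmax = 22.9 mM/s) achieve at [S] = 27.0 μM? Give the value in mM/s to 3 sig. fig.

α = 1 + [I]/Ki = 1 + 17.5/10.7 = 2.636.
For a competitive inhibitor, Vmax is unchanged and the apparent Km becomes α·Km: Km,app = 9.54 μM, Vmax,app = 22.9 mM/s.
v = Vmax,app·[S]/(Km,app + [S]) = 22.9 × 27.0/(9.54 + 27.0) = 16.9 mM/s.

16.9 mM/s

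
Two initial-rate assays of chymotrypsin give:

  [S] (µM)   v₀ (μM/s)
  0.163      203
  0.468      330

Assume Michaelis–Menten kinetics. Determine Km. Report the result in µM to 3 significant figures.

In reciprocal form, 1/v = (Km/Vmax)·(1/[S]) + 1/Vmax. The two points give (1/[S], 1/v) = (6.135, 0.004926) and (2.137, 0.003030).
Slope = (0.004926 − 0.003030)/(6.135 − 2.137) = 0.0004742; intercept = 0.004926 − 0.0004742×6.135 = 0.002017.
Vmax = 1/intercept = 496 μM/s; Km = slope × Vmax = 0.0004742 × 496 = 0.235 µM.

0.235 µM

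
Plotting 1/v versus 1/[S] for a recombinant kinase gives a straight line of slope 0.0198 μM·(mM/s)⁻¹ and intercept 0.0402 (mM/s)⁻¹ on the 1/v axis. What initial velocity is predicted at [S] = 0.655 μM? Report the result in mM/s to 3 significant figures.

The y-intercept is 1/Vmax, so Vmax = 1/0.0402 = 24.9 mM/s.
The slope is Km/Vmax, so Km = 0.0198 × 24.9 = 0.493 μM.
Then v = 24.9 × 0.655/(0.493 + 0.655) = 14.2 mM/s.

14.2 mM/s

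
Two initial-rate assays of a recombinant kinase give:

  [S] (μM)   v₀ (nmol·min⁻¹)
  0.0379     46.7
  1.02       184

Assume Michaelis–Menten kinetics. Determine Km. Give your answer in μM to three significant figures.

In reciprocal form, 1/v = (Km/Vmax)·(1/[S]) + 1/Vmax. The two points give (1/[S], 1/v) = (26.39, 0.02141) and (0.9804, 0.005435).
Slope = (0.02141 − 0.005435)/(26.39 − 0.9804) = 0.0006290; intercept = 0.02141 − 0.0006290×26.39 = 0.004818.
Vmax = 1/intercept = 208 nmol·min⁻¹; Km = slope × Vmax = 0.0006290 × 208 = 0.131 μM.

0.131 μM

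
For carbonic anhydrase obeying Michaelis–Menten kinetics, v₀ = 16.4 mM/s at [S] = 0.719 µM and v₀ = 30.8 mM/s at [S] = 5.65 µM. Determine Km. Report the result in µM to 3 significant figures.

In reciprocal form, 1/v = (Km/Vmax)·(1/[S]) + 1/Vmax. The two points give (1/[S], 1/v) = (1.391, 0.06098) and (0.1770, 0.03247).
Slope = (0.06098 − 0.03247)/(1.391 − 0.1770) = 0.02349; intercept = 0.06098 − 0.02349×1.391 = 0.02831.
Vmax = 1/intercept = 35.3 mM/s; Km = slope × Vmax = 0.02349 × 35.3 = 0.830 µM.

0.830 µM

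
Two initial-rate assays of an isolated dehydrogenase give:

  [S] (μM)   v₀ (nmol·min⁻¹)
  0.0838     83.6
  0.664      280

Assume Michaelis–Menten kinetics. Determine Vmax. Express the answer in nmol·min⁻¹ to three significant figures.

In reciprocal form, 1/v = (Km/Vmax)·(1/[S]) + 1/Vmax. The two points give (1/[S], 1/v) = (11.93, 0.01196) and (1.506, 0.003571).
Slope = (0.01196 − 0.003571)/(11.93 − 1.506) = 0.0008047; intercept = 0.01196 − 0.0008047×11.93 = 0.002360.
Vmax = 1/intercept = 424 nmol·min⁻¹; Km = slope × Vmax = 0.0008047 × 424 = 0.341 μM.

424 nmol·min⁻¹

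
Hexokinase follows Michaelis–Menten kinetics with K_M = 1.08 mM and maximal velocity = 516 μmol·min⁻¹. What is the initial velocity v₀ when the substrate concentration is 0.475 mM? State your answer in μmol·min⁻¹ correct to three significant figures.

v = Vmax·[S]/(Km + [S]) = 516 × 0.475 / (1.08 + 0.475)
  = 245.1 / 1.555 = 158 μmol·min⁻¹.

158 μmol·min⁻¹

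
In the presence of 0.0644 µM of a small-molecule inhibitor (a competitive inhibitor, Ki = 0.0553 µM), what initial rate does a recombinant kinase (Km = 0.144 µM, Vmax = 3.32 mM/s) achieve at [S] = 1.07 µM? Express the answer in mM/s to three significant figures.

2.57 mM/s

With α = 1 + [I]/Ki = 1 + 0.0644/0.0553 = 2.165, the competitive rate law is v = Vmax[S] / (αKm + [S]).
v = 3.32×1.07 / (2.165×0.144 + 1.07) = 3.552/1.382 = 2.57 mM/s.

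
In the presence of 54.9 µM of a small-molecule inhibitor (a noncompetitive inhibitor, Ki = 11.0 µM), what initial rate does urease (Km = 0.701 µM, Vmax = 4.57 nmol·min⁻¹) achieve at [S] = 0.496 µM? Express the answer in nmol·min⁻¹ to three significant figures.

0.316 nmol·min⁻¹

α = 1 + [I]/Ki = 1 + 54.9/11.0 = 5.991.
For a noncompetitive inhibitor, Vmax is reduced to Vmax/α while Km is unchanged: Km,app = 0.701 µM, Vmax,app = 0.763 nmol·min⁻¹.
v = Vmax,app·[S]/(Km,app + [S]) = 0.763 × 0.496/(0.701 + 0.496) = 0.316 nmol·min⁻¹.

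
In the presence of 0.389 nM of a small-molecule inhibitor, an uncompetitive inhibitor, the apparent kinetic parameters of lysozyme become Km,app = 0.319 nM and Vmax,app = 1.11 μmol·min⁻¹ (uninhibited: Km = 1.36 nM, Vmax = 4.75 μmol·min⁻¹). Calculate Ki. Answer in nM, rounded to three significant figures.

Uncompetitive: Vmax,app = Vmax/α (and Km,app = Km/α) with α = 1 + [I]/Ki.
α = Vmax/Vmax,app = 4.75/1.11 = 4.279.
Ki = [I]/(α − 1) = 0.389/3.279 = 0.119 nM.

0.119 nM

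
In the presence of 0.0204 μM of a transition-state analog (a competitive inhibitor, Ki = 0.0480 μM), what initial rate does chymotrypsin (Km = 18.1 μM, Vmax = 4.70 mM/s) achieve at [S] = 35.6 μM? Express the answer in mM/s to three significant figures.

α = 1 + [I]/Ki = 1 + 0.0204/0.0480 = 1.425.
For a competitive inhibitor, Vmax is unchanged and the apparent Km becomes α·Km: Km,app = 25.8 μM, Vmax,app = 4.70 mM/s.
v = Vmax,app·[S]/(Km,app + [S]) = 4.70 × 35.6/(25.8 + 35.6) = 2.73 mM/s.

2.73 mM/s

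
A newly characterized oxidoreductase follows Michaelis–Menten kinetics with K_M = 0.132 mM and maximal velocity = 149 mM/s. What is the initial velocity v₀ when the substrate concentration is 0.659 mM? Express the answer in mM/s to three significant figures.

[S]/(Km+[S]) = 0.659/0.7910 = 0.8331, the fractional saturation.
v = 0.8331 × Vmax = 0.8331 × 149 = 124 mM/s.

124 mM/s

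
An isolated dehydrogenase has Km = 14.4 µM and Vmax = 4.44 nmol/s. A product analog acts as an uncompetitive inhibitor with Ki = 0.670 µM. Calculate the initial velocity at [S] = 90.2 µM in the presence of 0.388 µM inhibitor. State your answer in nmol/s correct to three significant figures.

2.55 nmol/s

With α = 1 + [I]/Ki = 1 + 0.388/0.670 = 1.579, the uncompetitive rate law is v = (Vmax/α)·[S] / (Km/α + [S]).
v = (4.44/1.579)×90.2 / (14.4/1.579 + 90.2) = 253.6/99.32 = 2.55 nmol/s.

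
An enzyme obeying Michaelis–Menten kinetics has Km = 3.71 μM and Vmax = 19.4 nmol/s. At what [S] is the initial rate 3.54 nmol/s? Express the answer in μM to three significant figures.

0.828 μM

The required fractional saturation is v/Vmax = 3.54/19.4 = 0.1825.
Then [S]/(Km+[S]) = 0.1825 ⇒ [S] = 3.71 × 0.1825/(1 − 0.1825) = 0.828 μM.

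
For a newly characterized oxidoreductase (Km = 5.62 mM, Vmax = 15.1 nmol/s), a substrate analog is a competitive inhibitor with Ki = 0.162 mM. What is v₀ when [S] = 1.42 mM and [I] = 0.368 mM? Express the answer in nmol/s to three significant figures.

With α = 1 + [I]/Ki = 1 + 0.368/0.162 = 3.272, the competitive rate law is v = Vmax[S] / (αKm + [S]).
v = 15.1×1.42 / (3.272×5.62 + 1.42) = 21.44/19.81 = 1.08 nmol/s.

1.08 nmol/s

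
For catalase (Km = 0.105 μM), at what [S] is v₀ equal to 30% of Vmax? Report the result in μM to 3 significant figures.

0.0450 μM

v/Vmax = [S]/(Km+[S]) = 0.3, so [S] = Km·0.3/(1 − 0.3) = 0.105 × 0.4286.
[S] = 0.0450 μM.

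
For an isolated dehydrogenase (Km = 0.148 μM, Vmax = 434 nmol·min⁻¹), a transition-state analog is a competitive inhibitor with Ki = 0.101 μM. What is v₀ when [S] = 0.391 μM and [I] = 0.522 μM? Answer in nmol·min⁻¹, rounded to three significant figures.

130 nmol·min⁻¹

α = 1 + [I]/Ki = 1 + 0.522/0.101 = 6.168.
For a competitive inhibitor, Vmax is unchanged and the apparent Km becomes α·Km: Km,app = 0.913 μM, Vmax,app = 434 nmol·min⁻¹.
v = Vmax,app·[S]/(Km,app + [S]) = 434 × 0.391/(0.913 + 0.391) = 130 nmol·min⁻¹.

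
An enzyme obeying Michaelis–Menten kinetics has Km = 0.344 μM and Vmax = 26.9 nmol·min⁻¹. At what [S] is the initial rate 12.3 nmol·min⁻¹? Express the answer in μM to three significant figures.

0.290 μM

The required fractional saturation is v/Vmax = 12.3/26.9 = 0.4572.
Then [S]/(Km+[S]) = 0.4572 ⇒ [S] = 0.344 × 0.4572/(1 − 0.4572) = 0.290 μM.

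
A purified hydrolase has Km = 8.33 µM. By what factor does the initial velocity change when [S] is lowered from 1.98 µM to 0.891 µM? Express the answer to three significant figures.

0.503

The fractional saturations are [S]/(Km+[S]) = 1.98/10.31 = 0.1920 and 0.891/9.221 = 0.09663.
v₂/v₁ is just their ratio: 0.09663/0.1920 = 0.503.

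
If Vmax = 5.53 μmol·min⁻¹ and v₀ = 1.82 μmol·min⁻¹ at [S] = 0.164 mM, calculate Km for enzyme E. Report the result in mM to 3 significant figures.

From v = Vmax[S]/(Km+[S]), Km = [S](Vmax − v)/v.
Km = 0.164 × (5.53 − 1.82) / 1.82 = 0.6084/1.82 = 0.334 mM.

0.334 mM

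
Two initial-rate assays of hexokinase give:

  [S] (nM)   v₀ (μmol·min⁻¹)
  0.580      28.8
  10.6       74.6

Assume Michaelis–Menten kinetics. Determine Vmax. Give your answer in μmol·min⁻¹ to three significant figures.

In reciprocal form, 1/v = (Km/Vmax)·(1/[S]) + 1/Vmax. The two points give (1/[S], 1/v) = (1.724, 0.03472) and (0.09434, 0.01340).
Slope = (0.03472 − 0.01340)/(1.724 − 0.09434) = 0.01308; intercept = 0.03472 − 0.01308×1.724 = 0.01217.
Vmax = 1/intercept = 82.2 μmol·min⁻¹; Km = slope × Vmax = 0.01308 × 82.2 = 1.07 nM.

82.2 μmol·min⁻¹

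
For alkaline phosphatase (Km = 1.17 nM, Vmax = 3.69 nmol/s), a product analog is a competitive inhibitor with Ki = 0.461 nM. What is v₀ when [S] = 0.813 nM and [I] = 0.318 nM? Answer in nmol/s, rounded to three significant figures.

α = 1 + [I]/Ki = 1 + 0.318/0.461 = 1.690.
For a competitive inhibitor, Vmax is unchanged and the apparent Km becomes α·Km: Km,app = 1.98 nM, Vmax,app = 3.69 nmol/s.
v = Vmax,app·[S]/(Km,app + [S]) = 3.69 × 0.813/(1.98 + 0.813) = 1.08 nmol/s.

1.08 nmol/s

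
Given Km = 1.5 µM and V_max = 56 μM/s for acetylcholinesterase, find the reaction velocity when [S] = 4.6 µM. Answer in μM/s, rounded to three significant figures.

v = Vmax·[S]/(Km + [S]) = 56 × 4.6 / (1.5 + 4.6)
  = 257.6 / 6.100 = 42.2 μM/s.

42.2 μM/s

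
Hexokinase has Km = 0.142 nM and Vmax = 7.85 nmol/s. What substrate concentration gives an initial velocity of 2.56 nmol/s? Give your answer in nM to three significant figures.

Rearranging v = Vmax[S]/(Km+[S]) gives [S] = Km·v/(Vmax − v).
[S] = 0.142 × 2.56 / (7.85 − 2.56) = 0.3635/5.290 = 0.0687 nM.

0.0687 nM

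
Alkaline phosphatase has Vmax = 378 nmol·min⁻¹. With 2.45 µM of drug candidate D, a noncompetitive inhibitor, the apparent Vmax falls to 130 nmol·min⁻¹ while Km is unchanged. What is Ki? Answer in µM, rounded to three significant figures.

Noncompetitive: Vmax,app = Vmax/α with α = 1 + [I]/Ki.
α = Vmax/Vmax,app = 378/130 = 2.908.
Since α = 1 + [I]/Ki, [I]/Ki = 2.908 − 1 = 1.908 and Ki = 2.45/1.908 = 1.28 µM.

1.28 µM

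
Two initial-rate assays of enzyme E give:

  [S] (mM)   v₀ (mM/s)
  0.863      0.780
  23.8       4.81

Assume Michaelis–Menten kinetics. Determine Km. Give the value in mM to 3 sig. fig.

From v = Vmax[S]/(Km+[S]), each point gives Vmax = v(Km+[S])/[S].
Equating: 0.780(Km+0.863)/0.863 = 4.81(Km+23.8)/23.8.
0.9038·Km + 0.780 = 0.2021·Km + 4.81, so (0.9038 − 0.2021)·Km = 4.81 − 0.780.
Km = 4.030/0.7017 = 5.74 mM; then Vmax = 0.780(5.74+0.863)/0.863 = 5.97 mM/s.

5.74 mM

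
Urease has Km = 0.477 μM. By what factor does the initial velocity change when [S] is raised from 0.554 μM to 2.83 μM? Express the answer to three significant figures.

The fractional saturations are [S]/(Km+[S]) = 0.554/1.031 = 0.5373 and 2.83/3.307 = 0.8558.
v₂/v₁ is just their ratio: 0.8558/0.5373 = 1.59.

1.59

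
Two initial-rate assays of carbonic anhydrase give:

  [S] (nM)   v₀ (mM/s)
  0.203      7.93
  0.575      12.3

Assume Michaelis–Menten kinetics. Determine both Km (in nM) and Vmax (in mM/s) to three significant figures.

In reciprocal form, 1/v = (Km/Vmax)·(1/[S]) + 1/Vmax. The two points give (1/[S], 1/v) = (4.926, 0.1261) and (1.739, 0.08130).
Slope = (0.1261 − 0.08130)/(4.926 − 1.739) = 0.01406; intercept = 0.1261 − 0.01406×4.926 = 0.05685.
Vmax = 1/intercept = 17.6 mM/s; Km = slope × Vmax = 0.01406 × 17.6 = 0.247 nM.

Km = 0.247 nM; Vmax = 17.6 mM/s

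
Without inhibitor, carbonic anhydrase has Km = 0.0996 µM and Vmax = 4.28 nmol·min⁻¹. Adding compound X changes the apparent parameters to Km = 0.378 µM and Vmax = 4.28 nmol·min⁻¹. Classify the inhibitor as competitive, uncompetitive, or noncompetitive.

competitive

Km increases (0.0996 → 0.378 µM) while Vmax is unchanged — the hallmark of competitive inhibition.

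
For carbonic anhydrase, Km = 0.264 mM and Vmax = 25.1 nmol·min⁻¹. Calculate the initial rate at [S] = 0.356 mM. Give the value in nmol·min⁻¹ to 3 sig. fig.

14.4 nmol·min⁻¹

v = Vmax·[S]/(Km + [S]) = 25.1 × 0.356 / (0.264 + 0.356)
  = 8.936 / 0.6200 = 14.4 nmol·min⁻¹.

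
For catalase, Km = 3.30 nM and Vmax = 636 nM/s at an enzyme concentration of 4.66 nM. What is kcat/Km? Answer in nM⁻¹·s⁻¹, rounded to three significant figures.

41.4 nM⁻¹·s⁻¹

kcat = Vmax/[E]total = 636/4.66 = 136 s⁻¹.
kcat/Km = 136/3.30 = 41.4 nM⁻¹·s⁻¹.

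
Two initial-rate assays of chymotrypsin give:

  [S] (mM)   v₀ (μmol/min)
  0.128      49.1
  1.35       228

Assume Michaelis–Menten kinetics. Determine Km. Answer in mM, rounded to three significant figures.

In reciprocal form, 1/v = (Km/Vmax)·(1/[S]) + 1/Vmax. The two points give (1/[S], 1/v) = (7.812, 0.02037) and (0.7407, 0.004386).
Slope = (0.02037 − 0.004386)/(7.812 − 0.7407) = 0.002260; intercept = 0.02037 − 0.002260×7.812 = 0.002712.
Vmax = 1/intercept = 369 μmol/min; Km = slope × Vmax = 0.002260 × 369 = 0.833 mM.

0.833 mM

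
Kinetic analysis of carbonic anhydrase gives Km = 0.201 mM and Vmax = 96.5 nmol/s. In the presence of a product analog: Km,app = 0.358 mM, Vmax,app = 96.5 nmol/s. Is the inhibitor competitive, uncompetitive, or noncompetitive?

competitive

Km increases (0.201 → 0.358 mM) while Vmax is unchanged — the hallmark of competitive inhibition.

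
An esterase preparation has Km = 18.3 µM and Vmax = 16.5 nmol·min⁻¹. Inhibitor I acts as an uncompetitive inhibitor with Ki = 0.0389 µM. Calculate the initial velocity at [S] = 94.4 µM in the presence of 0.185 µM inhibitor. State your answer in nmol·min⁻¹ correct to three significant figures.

2.77 nmol·min⁻¹

With α = 1 + [I]/Ki = 1 + 0.185/0.0389 = 5.756, the uncompetitive rate law is v = (Vmax/α)·[S] / (Km/α + [S]).
v = (16.5/5.756)×94.4 / (18.3/5.756 + 94.4) = 270.6/97.58 = 2.77 nmol·min⁻¹.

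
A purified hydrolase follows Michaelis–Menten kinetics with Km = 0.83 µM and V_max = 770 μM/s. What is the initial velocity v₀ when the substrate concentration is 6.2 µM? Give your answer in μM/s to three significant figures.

v = Vmax·[S]/(Km + [S]) = 770 × 6.2 / (0.83 + 6.2)
  = 4774 / 7.030 = 679 μM/s.

679 μM/s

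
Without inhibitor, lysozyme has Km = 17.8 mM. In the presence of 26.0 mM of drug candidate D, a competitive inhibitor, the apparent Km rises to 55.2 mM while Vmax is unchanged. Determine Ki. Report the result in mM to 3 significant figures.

Competitive: Km,app = α·Km with α = 1 + [I]/Ki.
α = Km,app/Km = 55.2/17.8 = 3.101.
Since α = 1 + [I]/Ki, [I]/Ki = 3.101 − 1 = 2.101 and Ki = 26.0/2.101 = 12.4 mM.

12.4 mM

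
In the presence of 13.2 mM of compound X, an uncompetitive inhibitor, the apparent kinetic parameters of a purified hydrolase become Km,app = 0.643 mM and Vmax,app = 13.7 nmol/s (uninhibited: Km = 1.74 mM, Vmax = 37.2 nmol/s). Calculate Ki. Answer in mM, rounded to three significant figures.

Uncompetitive: Vmax,app = Vmax/α (and Km,app = Km/α) with α = 1 + [I]/Ki.
α = Vmax/Vmax,app = 37.2/13.7 = 2.715.
Since α = 1 + [I]/Ki, [I]/Ki = 2.715 − 1 = 1.715 and Ki = 13.2/1.715 = 7.70 mM.

7.70 mM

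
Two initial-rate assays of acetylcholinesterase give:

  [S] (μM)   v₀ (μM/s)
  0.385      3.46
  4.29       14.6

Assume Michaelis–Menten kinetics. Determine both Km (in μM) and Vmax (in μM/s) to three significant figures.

Km = 2.00 μM; Vmax = 21.4 μM/s

In reciprocal form, 1/v = (Km/Vmax)·(1/[S]) + 1/Vmax. The two points give (1/[S], 1/v) = (2.597, 0.2890) and (0.2331, 0.06849).
Slope = (0.2890 − 0.06849)/(2.597 − 0.2331) = 0.09327; intercept = 0.2890 − 0.09327×2.597 = 0.04675.
Vmax = 1/intercept = 21.4 μM/s; Km = slope × Vmax = 0.09327 × 21.4 = 2.00 μM.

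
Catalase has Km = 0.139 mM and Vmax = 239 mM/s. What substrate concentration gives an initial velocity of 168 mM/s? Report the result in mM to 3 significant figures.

0.329 mM

The required fractional saturation is v/Vmax = 168/239 = 0.7029.
Then [S]/(Km+[S]) = 0.7029 ⇒ [S] = 0.139 × 0.7029/(1 − 0.7029) = 0.329 mM.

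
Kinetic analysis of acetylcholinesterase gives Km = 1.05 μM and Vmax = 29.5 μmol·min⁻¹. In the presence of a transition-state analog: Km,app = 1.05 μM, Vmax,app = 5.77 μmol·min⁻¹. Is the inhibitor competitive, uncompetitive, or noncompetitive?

noncompetitive

Vmax decreases (29.5 → 5.77 μmol·min⁻¹) while Km is unchanged — pure noncompetitive inhibition.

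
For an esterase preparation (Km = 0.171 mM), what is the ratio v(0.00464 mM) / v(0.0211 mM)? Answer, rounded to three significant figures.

Since Vmax cancels, v₂/v₁ = [S]₂(Km+[S]₁) / [S]₁(Km+[S]₂).
= 0.00464×(0.171+0.0211) / (0.0211×(0.171+0.00464)) = 0.0008913/0.003706 = 0.241.

0.241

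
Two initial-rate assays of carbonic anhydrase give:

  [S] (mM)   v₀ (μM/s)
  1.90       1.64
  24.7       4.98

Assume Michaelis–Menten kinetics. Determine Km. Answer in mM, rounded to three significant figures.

5.05 mM

In reciprocal form, 1/v = (Km/Vmax)·(1/[S]) + 1/Vmax. The two points give (1/[S], 1/v) = (0.5263, 0.6098) and (0.04049, 0.2008).
Slope = (0.6098 − 0.2008)/(0.5263 − 0.04049) = 0.8418; intercept = 0.6098 − 0.8418×0.5263 = 0.1667.
Vmax = 1/intercept = 6.00 μM/s; Km = slope × Vmax = 0.8418 × 6.00 = 5.05 mM.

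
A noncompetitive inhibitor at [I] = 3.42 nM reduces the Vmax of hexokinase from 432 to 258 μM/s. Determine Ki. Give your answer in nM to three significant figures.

Noncompetitive: Vmax,app = Vmax/α with α = 1 + [I]/Ki.
α = Vmax/Vmax,app = 432/258 = 1.674.
Since α = 1 + [I]/Ki, [I]/Ki = 1.674 − 1 = 0.6744 and Ki = 3.42/0.6744 = 5.07 nM.

5.07 nM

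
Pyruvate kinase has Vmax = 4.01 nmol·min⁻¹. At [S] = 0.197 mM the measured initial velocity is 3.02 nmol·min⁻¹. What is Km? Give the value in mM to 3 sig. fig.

0.0646 mM

v/Vmax = 3.02/4.01 = 0.7531 = [S]/(Km+[S]).
So Km + [S] = [S]/0.7531 = 0.2616 mM, giving Km = 0.2616 − 0.197 = 0.0646 mM.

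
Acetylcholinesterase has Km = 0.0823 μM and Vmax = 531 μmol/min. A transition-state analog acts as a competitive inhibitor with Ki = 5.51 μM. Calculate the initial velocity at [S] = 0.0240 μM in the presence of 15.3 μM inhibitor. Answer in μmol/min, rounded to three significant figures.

With α = 1 + [I]/Ki = 1 + 15.3/5.51 = 3.777, the competitive rate law is v = Vmax[S] / (αKm + [S]).
v = 531×0.0240 / (3.777×0.0823 + 0.0240) = 12.74/0.3348 = 38.1 μmol/min.

38.1 μmol/min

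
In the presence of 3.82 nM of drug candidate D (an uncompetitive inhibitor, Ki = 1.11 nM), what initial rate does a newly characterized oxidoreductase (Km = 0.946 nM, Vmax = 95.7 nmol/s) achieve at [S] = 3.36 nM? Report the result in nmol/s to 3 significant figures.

20.3 nmol/s

With α = 1 + [I]/Ki = 1 + 3.82/1.11 = 4.441, the uncompetitive rate law is v = (Vmax/α)·[S] / (Km/α + [S]).
v = (95.7/4.441)×3.36 / (0.946/4.441 + 3.36) = 72.40/3.573 = 20.3 nmol/s.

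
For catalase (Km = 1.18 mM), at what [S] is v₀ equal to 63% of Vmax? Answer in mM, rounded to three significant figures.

v/Vmax = [S]/(Km+[S]) = 0.63, so [S] = Km·0.63/(1 − 0.63) = 1.18 × 1.703.
[S] = 2.01 mM.

2.01 mM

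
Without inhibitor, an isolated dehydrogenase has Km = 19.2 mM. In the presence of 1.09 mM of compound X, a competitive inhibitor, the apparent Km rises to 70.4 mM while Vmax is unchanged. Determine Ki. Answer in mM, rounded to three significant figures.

Competitive: Km,app = α·Km with α = 1 + [I]/Ki.
α = Km,app/Km = 70.4/19.2 = 3.667.
Ki = [I]/(α − 1) = 1.09/2.667 = 0.409 mM.

0.409 mM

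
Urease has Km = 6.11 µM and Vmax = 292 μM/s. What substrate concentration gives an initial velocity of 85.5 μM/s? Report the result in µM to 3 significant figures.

Rearranging v = Vmax[S]/(Km+[S]) gives [S] = Km·v/(Vmax − v).
[S] = 6.11 × 85.5 / (292 − 85.5) = 522.4/206.5 = 2.53 µM.

2.53 µM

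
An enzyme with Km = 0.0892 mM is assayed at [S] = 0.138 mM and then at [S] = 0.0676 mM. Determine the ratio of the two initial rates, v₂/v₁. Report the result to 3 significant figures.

Since Vmax cancels, v₂/v₁ = [S]₂(Km+[S]₁) / [S]₁(Km+[S]₂).
= 0.0676×(0.0892+0.138) / (0.138×(0.0892+0.0676)) = 0.01536/0.02164 = 0.710.

0.710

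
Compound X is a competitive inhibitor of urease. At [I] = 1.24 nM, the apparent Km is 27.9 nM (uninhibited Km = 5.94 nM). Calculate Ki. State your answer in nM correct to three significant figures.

Competitive: Km,app = α·Km with α = 1 + [I]/Ki.
α = Km,app/Km = 27.9/5.94 = 4.697.
Since α = 1 + [I]/Ki, [I]/Ki = 4.697 − 1 = 3.697 and Ki = 1.24/3.697 = 0.335 nM.

0.335 nM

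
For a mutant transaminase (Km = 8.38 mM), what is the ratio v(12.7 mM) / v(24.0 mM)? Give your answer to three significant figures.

The fractional saturations are [S]/(Km+[S]) = 24.0/32.38 = 0.7412 and 12.7/21.08 = 0.6025.
v₂/v₁ is just their ratio: 0.6025/0.7412 = 0.813.

0.813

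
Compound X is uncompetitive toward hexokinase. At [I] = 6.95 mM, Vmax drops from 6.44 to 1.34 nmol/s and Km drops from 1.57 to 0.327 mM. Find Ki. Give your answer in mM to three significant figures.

Uncompetitive: Vmax,app = Vmax/α (and Km,app = Km/α) with α = 1 + [I]/Ki.
α = Vmax/Vmax,app = 6.44/1.34 = 4.806.
Since α = 1 + [I]/Ki, [I]/Ki = 4.806 − 1 = 3.806 and Ki = 6.95/3.806 = 1.83 mM.

1.83 mM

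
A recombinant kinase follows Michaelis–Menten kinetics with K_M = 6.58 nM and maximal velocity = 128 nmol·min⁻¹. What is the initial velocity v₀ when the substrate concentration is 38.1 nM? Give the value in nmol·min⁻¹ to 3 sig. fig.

[S]/(Km+[S]) = 38.1/44.68 = 0.8527, the fractional saturation.
v = 0.8527 × Vmax = 0.8527 × 128 = 109 nmol·min⁻¹.

109 nmol·min⁻¹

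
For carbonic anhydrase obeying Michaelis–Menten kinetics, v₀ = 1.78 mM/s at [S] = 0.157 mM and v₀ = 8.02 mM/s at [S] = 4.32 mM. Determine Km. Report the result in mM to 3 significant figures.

In reciprocal form, 1/v = (Km/Vmax)·(1/[S]) + 1/Vmax. The two points give (1/[S], 1/v) = (6.369, 0.5618) and (0.2315, 0.1247).
Slope = (0.5618 − 0.1247)/(6.369 − 0.2315) = 0.07121; intercept = 0.5618 − 0.07121×6.369 = 0.1082.
Vmax = 1/intercept = 9.24 mM/s; Km = slope × Vmax = 0.07121 × 9.24 = 0.658 mM.

0.658 mM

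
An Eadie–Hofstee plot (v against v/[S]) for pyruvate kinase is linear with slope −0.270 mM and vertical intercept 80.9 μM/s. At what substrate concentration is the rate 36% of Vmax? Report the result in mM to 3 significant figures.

0.152 mM

The Eadie–Hofstee slope gives Km = 0.270 mM (slope = −Km).
v/Vmax = [S]/(Km+[S]) = 0.36 ⇒ [S] = Km·0.36/(1−0.36) = 0.270 × 0.5625 = 0.152 mM.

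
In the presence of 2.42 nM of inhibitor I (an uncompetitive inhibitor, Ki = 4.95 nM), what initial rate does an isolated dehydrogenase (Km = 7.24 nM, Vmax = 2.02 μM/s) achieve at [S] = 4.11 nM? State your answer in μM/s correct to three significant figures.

α = 1 + [I]/Ki = 1 + 2.42/4.95 = 1.489.
For an uncompetitive inhibitor, both parameters are divided by α, giving Vmax/α and Km/α: Km,app = 4.86 nM, Vmax,app = 1.36 μM/s.
v = Vmax,app·[S]/(Km,app + [S]) = 1.36 × 4.11/(4.86 + 4.11) = 0.621 μM/s.

0.621 μM/s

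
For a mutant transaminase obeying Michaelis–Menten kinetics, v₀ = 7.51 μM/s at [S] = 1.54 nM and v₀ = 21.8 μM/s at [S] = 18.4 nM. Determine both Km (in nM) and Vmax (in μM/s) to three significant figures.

Km = 3.87 nM; Vmax = 26.4 μM/s

In reciprocal form, 1/v = (Km/Vmax)·(1/[S]) + 1/Vmax. The two points give (1/[S], 1/v) = (0.6494, 0.1332) and (0.05435, 0.04587).
Slope = (0.1332 − 0.04587)/(0.6494 − 0.05435) = 0.1467; intercept = 0.1332 − 0.1467×0.6494 = 0.03790.
Vmax = 1/intercept = 26.4 μM/s; Km = slope × Vmax = 0.1467 × 26.4 = 3.87 nM.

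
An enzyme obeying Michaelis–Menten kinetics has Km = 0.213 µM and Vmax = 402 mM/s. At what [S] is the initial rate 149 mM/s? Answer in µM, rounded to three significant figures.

Rearranging v = Vmax[S]/(Km+[S]) gives [S] = Km·v/(Vmax − v).
[S] = 0.213 × 149 / (402 − 149) = 31.74/253.0 = 0.125 µM.

0.125 µM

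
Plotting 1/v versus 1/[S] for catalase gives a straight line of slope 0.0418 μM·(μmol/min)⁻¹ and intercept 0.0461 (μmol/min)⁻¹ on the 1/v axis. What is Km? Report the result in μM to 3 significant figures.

y-intercept = 1/Vmax ⇒ Vmax = 21.7 μmol/min; slope = Km/Vmax ⇒ Km = slope × Vmax.
Km = 0.0418 × 21.7 = 0.907 μM.

0.907 μM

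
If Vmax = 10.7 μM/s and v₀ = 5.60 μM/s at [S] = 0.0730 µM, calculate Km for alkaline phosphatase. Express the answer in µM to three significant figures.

0.0665 µM

From v = Vmax[S]/(Km+[S]), Km = [S](Vmax − v)/v.
Km = 0.0730 × (10.7 − 5.60) / 5.60 = 0.3723/5.60 = 0.0665 µM.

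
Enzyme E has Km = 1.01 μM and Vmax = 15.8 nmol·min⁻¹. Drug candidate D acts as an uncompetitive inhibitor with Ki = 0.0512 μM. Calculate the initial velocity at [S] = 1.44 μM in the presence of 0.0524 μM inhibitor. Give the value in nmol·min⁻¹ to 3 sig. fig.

With α = 1 + [I]/Ki = 1 + 0.0524/0.0512 = 2.023, the uncompetitive rate law is v = (Vmax/α)·[S] / (Km/α + [S]).
v = (15.8/2.023)×1.44 / (1.01/2.023 + 1.44) = 11.24/1.939 = 5.80 nmol·min⁻¹.

5.80 nmol·min⁻¹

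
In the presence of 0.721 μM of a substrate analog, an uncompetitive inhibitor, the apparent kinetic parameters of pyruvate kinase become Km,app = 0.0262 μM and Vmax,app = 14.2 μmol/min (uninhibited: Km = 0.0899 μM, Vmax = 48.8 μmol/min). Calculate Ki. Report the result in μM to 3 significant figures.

0.296 μM

Uncompetitive: Vmax,app = Vmax/α (and Km,app = Km/α) with α = 1 + [I]/Ki.
α = Vmax/Vmax,app = 48.8/14.2 = 3.437.
Ki = [I]/(α − 1) = 0.721/2.437 = 0.296 μM.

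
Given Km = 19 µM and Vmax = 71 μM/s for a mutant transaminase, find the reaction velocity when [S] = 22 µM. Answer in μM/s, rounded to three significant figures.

38.1 μM/s

[S]/(Km+[S]) = 22/41.00 = 0.5366, the fractional saturation.
v = 0.5366 × Vmax = 0.5366 × 71 = 38.1 μM/s.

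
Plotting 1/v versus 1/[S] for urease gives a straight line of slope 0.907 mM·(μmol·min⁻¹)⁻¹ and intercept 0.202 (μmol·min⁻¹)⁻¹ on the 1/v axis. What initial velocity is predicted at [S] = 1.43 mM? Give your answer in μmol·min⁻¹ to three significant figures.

The y-intercept is 1/Vmax, so Vmax = 1/0.202 = 4.95 μmol·min⁻¹.
The slope is Km/Vmax, so Km = 0.907 × 4.95 = 4.49 mM.
Then v = 4.95 × 1.43/(4.49 + 1.43) = 1.20 μmol·min⁻¹.

1.20 μmol·min⁻¹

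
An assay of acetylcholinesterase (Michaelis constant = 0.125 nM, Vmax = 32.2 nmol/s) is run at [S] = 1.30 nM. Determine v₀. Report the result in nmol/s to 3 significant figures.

v = Vmax·[S]/(Km + [S]) = 32.2 × 1.30 / (0.125 + 1.30)
  = 41.86 / 1.425 = 29.4 nmol/s.

29.4 nmol/s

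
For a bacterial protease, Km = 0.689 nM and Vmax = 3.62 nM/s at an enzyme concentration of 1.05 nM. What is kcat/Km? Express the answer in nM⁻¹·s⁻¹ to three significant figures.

kcat = Vmax/[E]total = 3.62/1.05 = 3.45 s⁻¹.
kcat/Km = 3.45/0.689 = 5.00 nM⁻¹·s⁻¹.

5.00 nM⁻¹·s⁻¹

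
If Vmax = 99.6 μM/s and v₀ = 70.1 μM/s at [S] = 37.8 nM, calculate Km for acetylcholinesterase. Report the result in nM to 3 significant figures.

v/Vmax = 70.1/99.6 = 0.7038 = [S]/(Km+[S]).
So Km + [S] = [S]/0.7038 = 53.71 nM, giving Km = 53.71 − 37.8 = 15.9 nM.

15.9 nM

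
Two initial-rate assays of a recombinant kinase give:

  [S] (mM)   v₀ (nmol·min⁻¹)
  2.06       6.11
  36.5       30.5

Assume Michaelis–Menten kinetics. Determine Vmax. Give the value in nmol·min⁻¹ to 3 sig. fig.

In reciprocal form, 1/v = (Km/Vmax)·(1/[S]) + 1/Vmax. The two points give (1/[S], 1/v) = (0.4854, 0.1637) and (0.02740, 0.03279).
Slope = (0.1637 − 0.03279)/(0.4854 − 0.02740) = 0.2857; intercept = 0.1637 − 0.2857×0.4854 = 0.02496.
Vmax = 1/intercept = 40.1 nmol·min⁻¹; Km = slope × Vmax = 0.2857 × 40.1 = 11.4 mM.

40.1 nmol·min⁻¹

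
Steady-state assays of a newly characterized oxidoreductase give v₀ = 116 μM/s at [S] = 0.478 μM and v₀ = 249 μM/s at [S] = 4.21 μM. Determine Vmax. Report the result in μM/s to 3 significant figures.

292 μM/s

From v = Vmax[S]/(Km+[S]), each point gives Vmax = v(Km+[S])/[S].
Equating: 116(Km+0.478)/0.478 = 249(Km+4.21)/4.21.
242.7·Km + 116 = 59.14·Km + 249, so (242.7 − 59.14)·Km = 249 − 116.
Km = 133.0/183.5 = 0.725 μM; then Vmax = 116(0.725+0.478)/0.478 = 292 μM/s.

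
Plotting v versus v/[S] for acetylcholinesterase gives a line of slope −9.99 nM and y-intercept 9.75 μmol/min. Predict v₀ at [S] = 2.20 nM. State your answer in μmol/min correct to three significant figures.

1.76 μmol/min

In the Eadie–Hofstee form v = Vmax − Km·(v/[S]), the slope is −Km and the intercept is Vmax, so Km = 9.99 nM and Vmax = 9.75 μmol/min.
v = 9.75 × 2.20/(9.99 + 2.20) = 1.76 μmol/min.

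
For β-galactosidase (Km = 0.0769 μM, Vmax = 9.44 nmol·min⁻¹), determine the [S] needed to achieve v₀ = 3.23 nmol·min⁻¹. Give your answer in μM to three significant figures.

Rearranging v = Vmax[S]/(Km+[S]) gives [S] = Km·v/(Vmax − v).
[S] = 0.0769 × 3.23 / (9.44 − 3.23) = 0.2484/6.210 = 0.0400 μM.

0.0400 μM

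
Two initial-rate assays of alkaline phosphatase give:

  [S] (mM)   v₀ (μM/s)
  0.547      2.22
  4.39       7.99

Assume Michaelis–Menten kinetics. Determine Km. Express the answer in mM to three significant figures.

2.58 mM

In reciprocal form, 1/v = (Km/Vmax)·(1/[S]) + 1/Vmax. The two points give (1/[S], 1/v) = (1.828, 0.4505) and (0.2278, 0.1252).
Slope = (0.4505 − 0.1252)/(1.828 − 0.2278) = 0.2033; intercept = 0.4505 − 0.2033×1.828 = 0.07886.
Vmax = 1/intercept = 12.7 μM/s; Km = slope × Vmax = 0.2033 × 12.7 = 2.58 mM.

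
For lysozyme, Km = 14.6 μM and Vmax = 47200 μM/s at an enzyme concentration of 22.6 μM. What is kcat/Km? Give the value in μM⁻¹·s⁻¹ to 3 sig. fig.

143 μM⁻¹·s⁻¹

kcat = Vmax/[E]total = 47200/22.6 = 2090 s⁻¹.
kcat/Km = 2090/14.6 = 143 μM⁻¹·s⁻¹.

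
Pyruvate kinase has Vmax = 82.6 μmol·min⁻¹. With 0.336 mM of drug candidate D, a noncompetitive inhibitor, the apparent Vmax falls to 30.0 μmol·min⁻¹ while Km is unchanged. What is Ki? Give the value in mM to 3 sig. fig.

Noncompetitive: Vmax,app = Vmax/α with α = 1 + [I]/Ki.
α = Vmax/Vmax,app = 82.6/30.0 = 2.753.
Since α = 1 + [I]/Ki, [I]/Ki = 2.753 − 1 = 1.753 and Ki = 0.336/1.753 = 0.192 mM.

0.192 mM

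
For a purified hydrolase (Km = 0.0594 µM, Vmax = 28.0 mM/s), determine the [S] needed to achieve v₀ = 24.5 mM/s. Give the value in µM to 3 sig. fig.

The required fractional saturation is v/Vmax = 24.5/28.0 = 0.8750.
Then [S]/(Km+[S]) = 0.8750 ⇒ [S] = 0.0594 × 0.8750/(1 − 0.8750) = 0.416 µM.

0.416 µM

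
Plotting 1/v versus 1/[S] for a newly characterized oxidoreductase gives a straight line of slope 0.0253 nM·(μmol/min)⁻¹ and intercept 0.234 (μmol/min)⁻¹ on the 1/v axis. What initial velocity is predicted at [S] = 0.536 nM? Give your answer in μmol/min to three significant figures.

The y-intercept is 1/Vmax, so Vmax = 1/0.234 = 4.27 μmol/min.
The slope is Km/Vmax, so Km = 0.0253 × 4.27 = 0.108 nM.
Then v = 4.27 × 0.536/(0.108 + 0.536) = 3.56 μmol/min.

3.56 μmol/min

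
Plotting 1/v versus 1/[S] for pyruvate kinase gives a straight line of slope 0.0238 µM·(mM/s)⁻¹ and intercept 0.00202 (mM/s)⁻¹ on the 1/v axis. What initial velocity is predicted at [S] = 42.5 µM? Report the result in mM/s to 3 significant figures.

388 mM/s

The y-intercept is 1/Vmax, so Vmax = 1/0.00202 = 495 mM/s.
The slope is Km/Vmax, so Km = 0.0238 × 495 = 11.8 µM.
Then v = 495 × 42.5/(11.8 + 42.5) = 388 mM/s.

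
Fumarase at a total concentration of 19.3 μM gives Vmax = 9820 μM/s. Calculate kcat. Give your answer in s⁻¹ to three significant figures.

kcat = Vmax/[E]total = 9820 μM/s / 19.3 μM = 509 s⁻¹.

509 s⁻¹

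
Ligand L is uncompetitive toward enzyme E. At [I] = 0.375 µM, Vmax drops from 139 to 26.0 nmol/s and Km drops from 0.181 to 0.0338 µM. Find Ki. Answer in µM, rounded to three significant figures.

Uncompetitive: Vmax,app = Vmax/α (and Km,app = Km/α) with α = 1 + [I]/Ki.
α = Vmax/Vmax,app = 139/26.0 = 5.346.
Since α = 1 + [I]/Ki, [I]/Ki = 5.346 − 1 = 4.346 and Ki = 0.375/4.346 = 0.0863 µM.

0.0863 µM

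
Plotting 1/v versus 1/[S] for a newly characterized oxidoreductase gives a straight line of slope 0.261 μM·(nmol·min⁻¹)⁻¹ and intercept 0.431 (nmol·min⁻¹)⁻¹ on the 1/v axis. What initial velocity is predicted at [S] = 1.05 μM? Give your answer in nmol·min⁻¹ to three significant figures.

The y-intercept is 1/Vmax, so Vmax = 1/0.431 = 2.32 nmol·min⁻¹.
The slope is Km/Vmax, so Km = 0.261 × 2.32 = 0.606 μM.
Then v = 2.32 × 1.05/(0.606 + 1.05) = 1.47 nmol·min⁻¹.

1.47 nmol·min⁻¹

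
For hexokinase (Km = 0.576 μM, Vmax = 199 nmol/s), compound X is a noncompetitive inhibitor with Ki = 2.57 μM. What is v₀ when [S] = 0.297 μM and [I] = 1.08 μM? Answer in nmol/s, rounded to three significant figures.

α = 1 + [I]/Ki = 1 + 1.08/2.57 = 1.420.
For a noncompetitive inhibitor, Vmax is reduced to Vmax/α while Km is unchanged: Km,app = 0.576 μM, Vmax,app = 140 nmol/s.
v = Vmax,app·[S]/(Km,app + [S]) = 140 × 0.297/(0.576 + 0.297) = 47.7 nmol/s.

47.7 nmol/s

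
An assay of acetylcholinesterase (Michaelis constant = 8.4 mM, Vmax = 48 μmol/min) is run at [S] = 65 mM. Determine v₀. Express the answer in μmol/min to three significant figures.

v = Vmax·[S]/(Km + [S]) = 48 × 65 / (8.4 + 65)
  = 3120 / 73.40 = 42.5 μmol/min.

42.5 μmol/min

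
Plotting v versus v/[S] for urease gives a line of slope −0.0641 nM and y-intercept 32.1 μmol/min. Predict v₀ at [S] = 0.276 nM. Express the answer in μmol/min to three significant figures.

In the Eadie–Hofstee form v = Vmax − Km·(v/[S]), the slope is −Km and the intercept is Vmax, so Km = 0.0641 nM and Vmax = 32.1 μmol/min.
v = 32.1 × 0.276/(0.0641 + 0.276) = 26.0 μmol/min.

26.0 μmol/min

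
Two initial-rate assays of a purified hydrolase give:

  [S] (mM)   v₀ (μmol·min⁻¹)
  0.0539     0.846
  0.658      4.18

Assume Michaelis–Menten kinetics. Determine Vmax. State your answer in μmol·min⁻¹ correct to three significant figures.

From v = Vmax[S]/(Km+[S]), each point gives Vmax = v(Km+[S])/[S].
Equating: 0.846(Km+0.0539)/0.0539 = 4.18(Km+0.658)/0.658.
15.70·Km + 0.846 = 6.353·Km + 4.18, so (15.70 − 6.353)·Km = 4.18 − 0.846.
Km = 3.334/9.343 = 0.357 mM; then Vmax = 0.846(0.357+0.0539)/0.0539 = 6.45 μmol·min⁻¹.

6.45 μmol·min⁻¹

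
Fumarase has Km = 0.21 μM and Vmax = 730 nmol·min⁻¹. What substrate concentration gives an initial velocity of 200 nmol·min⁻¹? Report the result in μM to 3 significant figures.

Rearranging v = Vmax[S]/(Km+[S]) gives [S] = Km·v/(Vmax − v).
[S] = 0.21 × 200 / (730 − 200) = 42.00/530.0 = 0.0792 μM.

0.0792 μM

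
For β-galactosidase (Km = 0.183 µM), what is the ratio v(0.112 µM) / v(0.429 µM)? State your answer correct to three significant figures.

Since Vmax cancels, v₂/v₁ = [S]₂(Km+[S]₁) / [S]₁(Km+[S]₂).
= 0.112×(0.183+0.429) / (0.429×(0.183+0.112)) = 0.06854/0.1266 = 0.542.

0.542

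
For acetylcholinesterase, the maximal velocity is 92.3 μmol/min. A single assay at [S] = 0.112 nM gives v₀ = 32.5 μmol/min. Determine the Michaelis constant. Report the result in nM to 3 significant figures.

0.206 nM

v/Vmax = 32.5/92.3 = 0.3521 = [S]/(Km+[S]).
So Km + [S] = [S]/0.3521 = 0.3181 nM, giving Km = 0.3181 − 0.112 = 0.206 nM.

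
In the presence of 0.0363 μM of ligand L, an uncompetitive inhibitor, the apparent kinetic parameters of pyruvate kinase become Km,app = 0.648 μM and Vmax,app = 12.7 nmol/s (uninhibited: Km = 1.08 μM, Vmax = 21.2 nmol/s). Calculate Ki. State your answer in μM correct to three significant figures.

Uncompetitive: Vmax,app = Vmax/α (and Km,app = Km/α) with α = 1 + [I]/Ki.
α = Vmax/Vmax,app = 21.2/12.7 = 1.669.
Ki = [I]/(α − 1) = 0.0363/0.6693 = 0.0542 μM.

0.0542 μM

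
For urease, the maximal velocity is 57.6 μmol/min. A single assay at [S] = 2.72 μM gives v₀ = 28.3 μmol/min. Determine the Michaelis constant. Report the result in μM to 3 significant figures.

v/Vmax = 28.3/57.6 = 0.4913 = [S]/(Km+[S]).
So Km + [S] = [S]/0.4913 = 5.536 μM, giving Km = 5.536 − 2.72 = 2.82 μM.

2.82 μM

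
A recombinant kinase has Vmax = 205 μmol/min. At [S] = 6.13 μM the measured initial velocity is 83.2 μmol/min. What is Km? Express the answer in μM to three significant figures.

8.97 μM

From v = Vmax[S]/(Km+[S]), Km = [S](Vmax − v)/v.
Km = 6.13 × (205 − 83.2) / 83.2 = 746.6/83.2 = 8.97 μM.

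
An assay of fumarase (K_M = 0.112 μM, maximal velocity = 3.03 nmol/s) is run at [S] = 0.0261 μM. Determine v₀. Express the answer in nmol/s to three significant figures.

0.573 nmol/s

[S]/(Km+[S]) = 0.0261/0.1381 = 0.1890, the fractional saturation.
v = 0.1890 × Vmax = 0.1890 × 3.03 = 0.573 nmol/s.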